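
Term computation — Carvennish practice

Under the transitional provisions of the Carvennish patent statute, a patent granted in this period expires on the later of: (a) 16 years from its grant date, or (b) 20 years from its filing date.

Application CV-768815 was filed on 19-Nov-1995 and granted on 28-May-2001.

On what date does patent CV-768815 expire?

(a) grant + 16 years → 28 May 2017.
(b) filing + 20 years → 19 November 2015.
Later of the two: 28 May 2017.

May 28, 2017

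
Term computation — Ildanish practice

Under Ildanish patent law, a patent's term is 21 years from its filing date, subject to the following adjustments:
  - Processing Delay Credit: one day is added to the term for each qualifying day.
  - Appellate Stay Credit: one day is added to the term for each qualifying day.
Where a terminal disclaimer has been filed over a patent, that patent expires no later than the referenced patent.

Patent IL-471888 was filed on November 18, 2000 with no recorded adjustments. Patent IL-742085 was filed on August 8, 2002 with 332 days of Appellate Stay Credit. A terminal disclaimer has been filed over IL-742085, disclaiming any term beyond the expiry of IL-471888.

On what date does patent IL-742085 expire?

Natural term of IL-742085:
  Base: filing + 21 years → 8 August 2023.
  Appellate Stay Credit: +332 days → 5 July 2024.
Expiry of referenced patent IL-471888:
  Base: filing + 21 years → 18 November 2021.
Terminal disclaimer: IL-742085 expires on the earlier of 5 July 2024 and 18 November 2021.

November 18, 2021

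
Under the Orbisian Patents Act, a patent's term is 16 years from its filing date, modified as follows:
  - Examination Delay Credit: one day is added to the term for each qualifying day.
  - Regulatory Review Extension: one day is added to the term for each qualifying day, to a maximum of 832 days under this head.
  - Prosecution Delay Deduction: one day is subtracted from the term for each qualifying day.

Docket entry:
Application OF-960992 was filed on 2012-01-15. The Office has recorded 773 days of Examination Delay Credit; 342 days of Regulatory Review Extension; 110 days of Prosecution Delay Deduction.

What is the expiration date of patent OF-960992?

Base term: filing date + 16 years → 15 January 2028.
Examination Delay Credit: +773 days → 26 February 2030.
Regulatory Review Extension: 342 days (within the 832-day cap) → +342 days → 3 February 2031.
Prosecution Delay Deduction: −110 days → 16 October 2030.

2030-10-16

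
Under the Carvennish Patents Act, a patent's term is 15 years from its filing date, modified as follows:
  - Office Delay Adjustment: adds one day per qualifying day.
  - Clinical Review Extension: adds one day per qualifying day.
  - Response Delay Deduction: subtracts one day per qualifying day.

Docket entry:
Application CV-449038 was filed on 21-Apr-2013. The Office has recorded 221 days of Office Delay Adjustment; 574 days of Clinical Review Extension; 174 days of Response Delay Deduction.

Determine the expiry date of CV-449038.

Base term: filing date + 15 years → 21 April 2028.
Office Delay Adjustment: +221 days → 28 November 2028.
Clinical Review Extension: +574 days → 25 June 2030.
Response Delay Deduction: −174 days → 2 January 2030.

2030-01-02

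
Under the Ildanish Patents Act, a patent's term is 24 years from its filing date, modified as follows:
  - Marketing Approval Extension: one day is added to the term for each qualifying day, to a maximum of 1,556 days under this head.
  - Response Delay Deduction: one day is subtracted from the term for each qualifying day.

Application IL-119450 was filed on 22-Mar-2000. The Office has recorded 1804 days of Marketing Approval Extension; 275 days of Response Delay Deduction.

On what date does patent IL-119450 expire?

2027-09-24

Base term: filing date + 24 years → 22 March 2024.
Marketing Approval Extension: 1804 days claimed exceeds the 1556-day cap, so +1556 days → 25 June 2028.
Response Delay Deduction: −275 days → 24 September 2027.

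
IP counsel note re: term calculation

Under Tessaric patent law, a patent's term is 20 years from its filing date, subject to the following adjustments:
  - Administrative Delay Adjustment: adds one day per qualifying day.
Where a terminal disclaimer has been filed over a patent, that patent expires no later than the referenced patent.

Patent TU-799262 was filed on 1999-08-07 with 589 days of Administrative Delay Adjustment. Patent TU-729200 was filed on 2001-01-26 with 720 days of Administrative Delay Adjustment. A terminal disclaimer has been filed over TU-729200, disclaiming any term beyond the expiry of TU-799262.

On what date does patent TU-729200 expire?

Natural term of TU-729200:
  Base: filing + 20 years → 26 January 2021.
  Administrative Delay Adjustment: +720 days → 16 January 2023.
Expiry of referenced patent TU-799262:
  Base: filing + 20 years → 7 August 2019.
  Administrative Delay Adjustment: +589 days → 18 March 2021.
Terminal disclaimer: TU-729200 expires on the earlier of 16 January 2023 and 18 March 2021.

2021-03-18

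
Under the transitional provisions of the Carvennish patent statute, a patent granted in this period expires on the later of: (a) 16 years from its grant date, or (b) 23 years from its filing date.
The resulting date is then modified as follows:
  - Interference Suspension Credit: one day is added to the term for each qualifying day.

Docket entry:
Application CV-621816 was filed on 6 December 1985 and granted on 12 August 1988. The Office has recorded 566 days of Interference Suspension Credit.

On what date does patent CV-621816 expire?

(a) grant + 16 years → 12 August 2004.
(b) filing + 23 years → 6 December 2008.
Later of the two: 6 December 2008.
Interference Suspension Credit: +566 days → 25 June 2010.

June 25, 2010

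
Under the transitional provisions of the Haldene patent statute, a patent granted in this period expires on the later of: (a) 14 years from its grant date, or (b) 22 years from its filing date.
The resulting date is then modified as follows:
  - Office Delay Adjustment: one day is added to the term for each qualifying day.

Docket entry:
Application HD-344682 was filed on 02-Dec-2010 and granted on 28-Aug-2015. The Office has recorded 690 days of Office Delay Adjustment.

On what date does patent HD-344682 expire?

2034-10-23

(a) grant + 14 years → 28 August 2029.
(b) filing + 22 years → 2 December 2032.
Later of the two: 2 December 2032.
Office Delay Adjustment: +690 days → 23 October 2034.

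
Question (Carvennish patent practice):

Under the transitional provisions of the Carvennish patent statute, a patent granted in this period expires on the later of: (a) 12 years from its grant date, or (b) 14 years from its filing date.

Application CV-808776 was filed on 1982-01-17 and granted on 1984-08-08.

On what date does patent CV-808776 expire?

(a) grant + 12 years → 8 August 1996.
(b) filing + 14 years → 17 January 1996.
Later of the two: 8 August 1996.

1996-08-08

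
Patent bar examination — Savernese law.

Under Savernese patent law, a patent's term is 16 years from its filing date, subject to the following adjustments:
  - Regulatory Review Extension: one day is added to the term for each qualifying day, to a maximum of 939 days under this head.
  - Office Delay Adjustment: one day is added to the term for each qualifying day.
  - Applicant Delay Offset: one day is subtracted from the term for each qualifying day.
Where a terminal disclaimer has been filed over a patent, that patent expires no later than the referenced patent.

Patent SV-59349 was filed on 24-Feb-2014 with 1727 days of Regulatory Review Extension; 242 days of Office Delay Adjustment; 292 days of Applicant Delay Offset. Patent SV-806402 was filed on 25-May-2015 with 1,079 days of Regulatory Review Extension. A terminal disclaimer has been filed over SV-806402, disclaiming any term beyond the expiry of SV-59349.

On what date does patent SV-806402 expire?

2032-08-01

Natural term of SV-806402:
  Base: filing + 16 years → 25 May 2031.
  Regulatory Review Extension: 1079 days claimed exceeds the 939-day cap, so +939 days → 19 December 2033.
Expiry of referenced patent SV-59349:
  Base: filing + 16 years → 24 February 2030.
  Regulatory Review Extension: 1727 days claimed exceeds the 939-day cap, so +939 days → 20 September 2032.
  Office Delay Adjustment: +242 days → 20 May 2033.
  Applicant Delay Offset: −292 days → 1 August 2032.
Terminal disclaimer: SV-806402 expires on the earlier of 19 December 2033 and 1 August 2032.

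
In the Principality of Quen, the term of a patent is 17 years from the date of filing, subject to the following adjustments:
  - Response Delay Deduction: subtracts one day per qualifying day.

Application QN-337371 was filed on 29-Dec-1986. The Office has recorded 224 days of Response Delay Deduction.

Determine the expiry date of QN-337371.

Base term: filing date + 17 years → 29 December 2003.
Response Delay Deduction: −224 days → 19 May 2003.

2003-05-19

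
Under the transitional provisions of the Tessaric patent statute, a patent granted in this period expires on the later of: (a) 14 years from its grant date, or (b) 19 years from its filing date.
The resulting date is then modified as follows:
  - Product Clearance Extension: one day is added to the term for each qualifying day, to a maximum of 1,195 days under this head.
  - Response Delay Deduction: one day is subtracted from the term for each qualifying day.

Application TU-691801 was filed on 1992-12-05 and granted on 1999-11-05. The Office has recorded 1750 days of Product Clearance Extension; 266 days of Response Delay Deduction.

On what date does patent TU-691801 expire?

(a) grant + 14 years → 5 November 2013.
(b) filing + 19 years → 5 December 2011.
Later of the two: 5 November 2013.
Product Clearance Extension: 1750 days claimed exceeds the 1195-day cap, so +1195 days → 12 February 2017.
Response Delay Deduction: −266 days → 22 May 2016.

May 22, 2016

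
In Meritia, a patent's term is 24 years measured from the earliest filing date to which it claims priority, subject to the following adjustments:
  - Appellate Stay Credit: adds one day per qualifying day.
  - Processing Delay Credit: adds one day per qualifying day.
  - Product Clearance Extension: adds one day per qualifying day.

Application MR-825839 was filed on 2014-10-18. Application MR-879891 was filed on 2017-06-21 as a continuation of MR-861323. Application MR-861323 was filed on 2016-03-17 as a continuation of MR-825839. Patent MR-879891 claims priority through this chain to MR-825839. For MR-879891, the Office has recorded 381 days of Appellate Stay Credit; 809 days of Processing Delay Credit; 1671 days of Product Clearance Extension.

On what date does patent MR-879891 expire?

Earliest priority filing: 18 October 2014.
Base term: 18 October 2014 + 24 years → 18 October 2038.
Appellate Stay Credit: +381 days → 3 November 2039.
Processing Delay Credit: +809 days → 20 January 2042.
Product Clearance Extension: +1671 days → 18 August 2046.

August 18, 2046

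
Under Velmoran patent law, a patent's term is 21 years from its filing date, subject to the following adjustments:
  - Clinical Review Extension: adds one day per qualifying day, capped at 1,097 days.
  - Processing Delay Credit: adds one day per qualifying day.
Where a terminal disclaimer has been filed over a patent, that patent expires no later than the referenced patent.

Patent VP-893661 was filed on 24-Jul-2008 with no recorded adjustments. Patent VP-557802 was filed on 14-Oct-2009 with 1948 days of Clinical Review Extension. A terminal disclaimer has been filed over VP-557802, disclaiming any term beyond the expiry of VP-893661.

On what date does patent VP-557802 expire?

Natural term of VP-557802:
  Base: filing + 21 years → 14 October 2030.
  Clinical Review Extension: 1948 days claimed exceeds the 1097-day cap, so +1097 days → 15 October 2033.
Expiry of referenced patent VP-893661:
  Base: filing + 21 years → 24 July 2029.
Terminal disclaimer: VP-557802 expires on the earlier of 15 October 2033 and 24 July 2029.

2029-07-24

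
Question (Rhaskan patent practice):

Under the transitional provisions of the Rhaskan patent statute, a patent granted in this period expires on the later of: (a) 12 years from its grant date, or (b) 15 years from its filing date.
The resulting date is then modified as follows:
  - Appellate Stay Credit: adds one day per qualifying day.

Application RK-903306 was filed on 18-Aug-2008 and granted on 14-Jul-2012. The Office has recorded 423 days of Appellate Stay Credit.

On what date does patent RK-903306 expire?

September 10, 2025

(a) grant + 12 years → 14 July 2024.
(b) filing + 15 years → 18 August 2023.
Later of the two: 14 July 2024.
Appellate Stay Credit: +423 days → 10 September 2025.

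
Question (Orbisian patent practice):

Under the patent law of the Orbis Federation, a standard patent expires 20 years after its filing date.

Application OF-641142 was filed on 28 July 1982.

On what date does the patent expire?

Filing date + 20 years → 28 July 2002.

2002-07-28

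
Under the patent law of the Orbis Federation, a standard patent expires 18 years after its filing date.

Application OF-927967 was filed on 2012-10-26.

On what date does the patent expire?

Filing date + 18 years → 26 October 2030.

2030-10-26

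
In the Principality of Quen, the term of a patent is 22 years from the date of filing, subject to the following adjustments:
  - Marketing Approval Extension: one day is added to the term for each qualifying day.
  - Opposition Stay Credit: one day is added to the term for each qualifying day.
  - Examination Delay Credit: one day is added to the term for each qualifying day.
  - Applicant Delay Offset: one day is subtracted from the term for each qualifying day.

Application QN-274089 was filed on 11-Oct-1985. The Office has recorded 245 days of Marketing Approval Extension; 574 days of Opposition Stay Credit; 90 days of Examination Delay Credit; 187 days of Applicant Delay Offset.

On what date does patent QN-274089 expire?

October 2, 2009

Base term: filing date + 22 years → 11 October 2007.
Marketing Approval Extension: +245 days → 12 June 2008.
Opposition Stay Credit: +574 days → 7 January 2010.
Examination Delay Credit: +90 days → 7 April 2010.
Applicant Delay Offset: −187 days → 2 October 2009.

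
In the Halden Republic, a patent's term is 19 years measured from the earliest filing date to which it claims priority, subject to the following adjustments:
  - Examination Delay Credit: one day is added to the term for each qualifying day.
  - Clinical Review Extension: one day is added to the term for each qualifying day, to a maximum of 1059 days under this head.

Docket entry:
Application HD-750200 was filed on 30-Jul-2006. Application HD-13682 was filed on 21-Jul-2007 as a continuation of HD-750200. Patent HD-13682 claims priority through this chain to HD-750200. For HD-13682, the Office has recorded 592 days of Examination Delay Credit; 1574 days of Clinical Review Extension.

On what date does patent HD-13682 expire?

2030-02-05

Earliest priority filing: 30 July 2006.
Base term: 30 July 2006 + 19 years → 30 July 2025.
Examination Delay Credit: +592 days → 14 March 2027.
Clinical Review Extension: 1574 days claimed exceeds the 1059-day cap, so +1059 days → 5 February 2030.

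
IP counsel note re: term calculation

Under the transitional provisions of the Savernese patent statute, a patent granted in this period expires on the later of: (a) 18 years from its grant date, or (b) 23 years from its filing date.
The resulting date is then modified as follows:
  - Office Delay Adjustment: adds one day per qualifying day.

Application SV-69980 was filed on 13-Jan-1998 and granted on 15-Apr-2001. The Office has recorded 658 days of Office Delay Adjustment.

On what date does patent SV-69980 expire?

(a) grant + 18 years → 15 April 2019.
(b) filing + 23 years → 13 January 2021.
Later of the two: 13 January 2021.
Office Delay Adjustment: +658 days → 2 November 2022.

2022-11-02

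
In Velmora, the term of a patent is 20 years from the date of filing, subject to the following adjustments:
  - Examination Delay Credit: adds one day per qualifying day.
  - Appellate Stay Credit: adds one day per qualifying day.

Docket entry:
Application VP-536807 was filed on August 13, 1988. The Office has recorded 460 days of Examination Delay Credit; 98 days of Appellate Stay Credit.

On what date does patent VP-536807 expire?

2010-02-22

Base term: filing date + 20 years → 13 August 2008.
Examination Delay Credit: +460 days → 16 November 2009.
Appellate Stay Credit: +98 days → 22 February 2010.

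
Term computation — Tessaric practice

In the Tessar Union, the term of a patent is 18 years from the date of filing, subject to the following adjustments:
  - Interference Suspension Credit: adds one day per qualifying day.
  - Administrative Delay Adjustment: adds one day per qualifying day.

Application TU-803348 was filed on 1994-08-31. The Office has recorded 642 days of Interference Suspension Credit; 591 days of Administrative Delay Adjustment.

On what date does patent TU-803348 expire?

2016-01-16

Base term: filing date + 18 years → 31 August 2012.
Interference Suspension Credit: +642 days → 4 June 2014.
Administrative Delay Adjustment: +591 days → 16 January 2016.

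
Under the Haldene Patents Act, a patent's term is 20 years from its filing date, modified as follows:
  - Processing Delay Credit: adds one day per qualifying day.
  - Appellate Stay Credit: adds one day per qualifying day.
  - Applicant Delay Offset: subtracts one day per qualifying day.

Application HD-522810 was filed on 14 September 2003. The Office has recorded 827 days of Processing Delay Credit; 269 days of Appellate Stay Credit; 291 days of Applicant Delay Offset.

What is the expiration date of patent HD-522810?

2025-11-27

Base term: filing date + 20 years → 14 September 2023.
Processing Delay Credit: +827 days → 19 December 2025.
Appellate Stay Credit: +269 days → 14 September 2026.
Applicant Delay Offset: −291 days → 27 November 2025.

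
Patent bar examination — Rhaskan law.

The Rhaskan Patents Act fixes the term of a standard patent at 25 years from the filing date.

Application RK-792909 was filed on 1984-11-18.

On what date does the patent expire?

Filing date + 25 years → 18 November 2009.

2009-11-18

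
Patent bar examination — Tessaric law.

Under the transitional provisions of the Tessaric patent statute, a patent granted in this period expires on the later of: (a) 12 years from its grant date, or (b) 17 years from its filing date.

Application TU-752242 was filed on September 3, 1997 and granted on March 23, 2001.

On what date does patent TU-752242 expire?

(a) grant + 12 years → 23 March 2013.
(b) filing + 17 years → 3 September 2014.
Later of the two: 3 September 2014.

2014-09-03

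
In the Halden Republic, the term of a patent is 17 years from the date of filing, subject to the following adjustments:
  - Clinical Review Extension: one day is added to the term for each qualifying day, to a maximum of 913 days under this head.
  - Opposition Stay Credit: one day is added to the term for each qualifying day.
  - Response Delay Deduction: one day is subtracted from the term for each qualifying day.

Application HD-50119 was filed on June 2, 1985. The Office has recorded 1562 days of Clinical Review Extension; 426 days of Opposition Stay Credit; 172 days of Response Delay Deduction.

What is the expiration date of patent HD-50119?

Base term: filing date + 17 years → 2 June 2002.
Clinical Review Extension: 1562 days claimed exceeds the 913-day cap, so +913 days → 1 December 2004.
Opposition Stay Credit: +426 days → 31 January 2006.
Response Delay Deduction: −172 days → 12 August 2005.

2005-08-12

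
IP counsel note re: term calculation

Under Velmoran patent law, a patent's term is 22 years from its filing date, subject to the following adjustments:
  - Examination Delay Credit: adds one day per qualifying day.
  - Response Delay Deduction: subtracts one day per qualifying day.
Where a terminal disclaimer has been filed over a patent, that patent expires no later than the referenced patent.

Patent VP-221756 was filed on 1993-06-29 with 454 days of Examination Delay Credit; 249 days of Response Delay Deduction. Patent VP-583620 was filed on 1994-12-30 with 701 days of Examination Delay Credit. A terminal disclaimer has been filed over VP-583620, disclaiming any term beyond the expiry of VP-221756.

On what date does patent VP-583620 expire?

Natural term of VP-583620:
  Base: filing + 22 years → 30 December 2016.
  Examination Delay Credit: +701 days → 1 December 2018.
Expiry of referenced patent VP-221756:
  Base: filing + 22 years → 29 June 2015.
  Examination Delay Credit: +454 days → 25 September 2016.
  Response Delay Deduction: −249 days → 20 January 2016.
Terminal disclaimer: VP-583620 expires on the earlier of 1 December 2018 and 20 January 2016.

2016-01-20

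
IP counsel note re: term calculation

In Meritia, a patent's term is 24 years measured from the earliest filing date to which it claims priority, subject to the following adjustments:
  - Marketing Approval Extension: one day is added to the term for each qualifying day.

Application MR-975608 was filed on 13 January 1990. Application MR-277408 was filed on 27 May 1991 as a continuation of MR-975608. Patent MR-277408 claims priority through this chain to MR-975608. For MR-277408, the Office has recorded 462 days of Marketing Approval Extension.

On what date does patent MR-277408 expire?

Earliest priority filing: 13 January 1990.
Base term: 13 January 1990 + 24 years → 13 January 2014.
Marketing Approval Extension: +462 days → 20 April 2015.

April 20, 2015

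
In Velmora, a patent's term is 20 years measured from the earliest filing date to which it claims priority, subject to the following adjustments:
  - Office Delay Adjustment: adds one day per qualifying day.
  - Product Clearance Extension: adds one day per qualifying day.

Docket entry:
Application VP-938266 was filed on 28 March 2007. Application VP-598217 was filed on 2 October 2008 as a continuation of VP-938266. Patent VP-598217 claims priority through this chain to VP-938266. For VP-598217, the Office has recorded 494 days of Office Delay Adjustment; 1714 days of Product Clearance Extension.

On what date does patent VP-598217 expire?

Earliest priority filing: 28 March 2007.
Base term: 28 March 2007 + 20 years → 28 March 2027.
Office Delay Adjustment: +494 days → 3 August 2028.
Product Clearance Extension: +1714 days → 13 April 2033.

2033-04-13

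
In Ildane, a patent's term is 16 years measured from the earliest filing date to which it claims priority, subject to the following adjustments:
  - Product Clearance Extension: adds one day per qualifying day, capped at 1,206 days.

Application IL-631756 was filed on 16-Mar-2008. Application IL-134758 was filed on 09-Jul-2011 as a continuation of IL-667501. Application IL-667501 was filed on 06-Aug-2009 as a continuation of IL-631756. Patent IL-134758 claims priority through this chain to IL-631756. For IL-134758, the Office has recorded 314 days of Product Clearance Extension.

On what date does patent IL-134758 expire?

Earliest priority filing: 16 March 2008.
Base term: 16 March 2008 + 16 years → 16 March 2024.
Product Clearance Extension: 314 days (within the 1206-day cap) → +314 days → 24 January 2025.

January 24, 2025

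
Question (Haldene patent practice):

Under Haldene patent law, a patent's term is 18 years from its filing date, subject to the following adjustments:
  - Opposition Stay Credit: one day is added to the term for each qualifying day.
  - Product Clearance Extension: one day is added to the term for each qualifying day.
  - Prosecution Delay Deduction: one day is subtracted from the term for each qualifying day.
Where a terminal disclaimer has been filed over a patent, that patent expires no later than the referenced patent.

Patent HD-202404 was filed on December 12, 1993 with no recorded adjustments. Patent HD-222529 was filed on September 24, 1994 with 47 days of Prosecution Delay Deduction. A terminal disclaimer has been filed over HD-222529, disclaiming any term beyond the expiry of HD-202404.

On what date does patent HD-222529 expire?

December 12, 2011

Natural term of HD-222529:
  Base: filing + 18 years → 24 September 2012.
  Prosecution Delay Deduction: −47 days → 8 August 2012.
Expiry of referenced patent HD-202404:
  Base: filing + 18 years → 12 December 2011.
Terminal disclaimer: HD-222529 expires on the earlier of 8 August 2012 and 12 December 2011.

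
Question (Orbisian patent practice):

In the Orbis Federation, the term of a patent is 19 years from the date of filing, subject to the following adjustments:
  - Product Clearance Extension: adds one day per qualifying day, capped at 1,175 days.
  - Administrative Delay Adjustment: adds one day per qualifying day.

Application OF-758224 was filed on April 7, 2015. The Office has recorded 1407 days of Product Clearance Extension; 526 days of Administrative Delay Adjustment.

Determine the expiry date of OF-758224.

Base term: filing date + 19 years → 7 April 2034.
Product Clearance Extension: 1407 days claimed exceeds the 1175-day cap, so +1175 days → 25 June 2037.
Administrative Delay Adjustment: +526 days → 3 December 2038.

2038-12-03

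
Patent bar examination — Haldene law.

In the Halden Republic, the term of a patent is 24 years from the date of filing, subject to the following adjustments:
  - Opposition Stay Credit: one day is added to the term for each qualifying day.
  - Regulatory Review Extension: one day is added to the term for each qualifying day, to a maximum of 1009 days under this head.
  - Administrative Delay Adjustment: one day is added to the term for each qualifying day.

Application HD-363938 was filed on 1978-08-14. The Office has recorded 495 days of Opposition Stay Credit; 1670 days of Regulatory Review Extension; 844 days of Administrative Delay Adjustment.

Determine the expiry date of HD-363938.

Base term: filing date + 24 years → 14 August 2002.
Opposition Stay Credit: +495 days → 22 December 2003.
Regulatory Review Extension: 1670 days claimed exceeds the 1009-day cap, so +1009 days → 26 September 2006.
Administrative Delay Adjustment: +844 days → 17 January 2009.

2009-01-17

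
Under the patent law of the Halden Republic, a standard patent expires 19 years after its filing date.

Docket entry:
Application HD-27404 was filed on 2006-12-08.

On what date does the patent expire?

Filing date + 19 years → 8 December 2025.

December 8, 2025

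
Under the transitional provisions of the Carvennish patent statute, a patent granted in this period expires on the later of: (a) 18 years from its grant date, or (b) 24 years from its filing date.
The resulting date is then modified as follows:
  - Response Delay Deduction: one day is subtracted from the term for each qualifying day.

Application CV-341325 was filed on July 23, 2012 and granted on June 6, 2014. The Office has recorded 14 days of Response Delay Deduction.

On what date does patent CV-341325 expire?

2036-07-09

(a) grant + 18 years → 6 June 2032.
(b) filing + 24 years → 23 July 2036.
Later of the two: 23 July 2036.
Response Delay Deduction: −14 days → 9 July 2036.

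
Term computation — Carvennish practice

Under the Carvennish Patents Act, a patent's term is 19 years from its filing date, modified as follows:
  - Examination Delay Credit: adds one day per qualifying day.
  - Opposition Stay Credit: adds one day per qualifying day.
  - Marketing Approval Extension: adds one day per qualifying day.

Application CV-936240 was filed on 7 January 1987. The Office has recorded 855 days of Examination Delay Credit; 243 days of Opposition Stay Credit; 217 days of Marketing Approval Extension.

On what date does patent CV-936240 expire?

2009-08-14

Base term: filing date + 19 years → 7 January 2006.
Examination Delay Credit: +855 days → 11 May 2008.
Opposition Stay Credit: +243 days → 9 January 2009.
Marketing Approval Extension: +217 days → 14 August 2009.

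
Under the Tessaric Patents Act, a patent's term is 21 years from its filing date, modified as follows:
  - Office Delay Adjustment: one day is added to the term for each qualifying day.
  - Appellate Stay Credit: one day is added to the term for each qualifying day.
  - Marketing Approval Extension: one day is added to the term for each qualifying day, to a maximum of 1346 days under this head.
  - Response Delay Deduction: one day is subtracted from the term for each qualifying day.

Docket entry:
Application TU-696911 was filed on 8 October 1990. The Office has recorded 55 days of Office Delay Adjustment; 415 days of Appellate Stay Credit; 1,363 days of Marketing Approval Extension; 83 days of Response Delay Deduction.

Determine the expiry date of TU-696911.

July 6, 2016

Base term: filing date + 21 years → 8 October 2011.
Office Delay Adjustment: +55 days → 2 December 2011.
Appellate Stay Credit: +415 days → 20 January 2013.
Marketing Approval Extension: 1363 days claimed exceeds the 1346-day cap, so +1346 days → 27 September 2016.
Response Delay Deduction: −83 days → 6 July 2016.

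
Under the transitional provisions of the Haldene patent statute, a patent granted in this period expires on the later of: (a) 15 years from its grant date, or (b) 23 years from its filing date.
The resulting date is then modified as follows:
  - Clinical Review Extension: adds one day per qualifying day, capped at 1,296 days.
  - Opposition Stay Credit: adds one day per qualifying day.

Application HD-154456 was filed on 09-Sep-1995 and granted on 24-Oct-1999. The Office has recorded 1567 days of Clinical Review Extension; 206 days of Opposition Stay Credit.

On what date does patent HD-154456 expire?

(a) grant + 15 years → 24 October 2014.
(b) filing + 23 years → 9 September 2018.
Later of the two: 9 September 2018.
Clinical Review Extension: 1567 days claimed exceeds the 1296-day cap, so +1296 days → 28 March 2022.
Opposition Stay Credit: +206 days → 20 October 2022.

2022-10-20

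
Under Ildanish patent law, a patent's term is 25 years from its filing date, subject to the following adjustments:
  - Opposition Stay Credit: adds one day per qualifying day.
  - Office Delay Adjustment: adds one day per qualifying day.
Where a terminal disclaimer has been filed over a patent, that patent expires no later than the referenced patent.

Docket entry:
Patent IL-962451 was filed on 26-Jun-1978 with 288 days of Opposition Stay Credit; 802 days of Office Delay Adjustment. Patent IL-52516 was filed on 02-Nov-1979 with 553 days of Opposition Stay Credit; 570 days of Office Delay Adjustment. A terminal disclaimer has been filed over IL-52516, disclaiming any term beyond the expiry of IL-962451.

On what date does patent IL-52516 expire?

June 20, 2006

Natural term of IL-52516:
  Base: filing + 25 years → 2 November 2004.
  Opposition Stay Credit: +553 days → 9 May 2006.
  Office Delay Adjustment: +570 days → 30 November 2007.
Expiry of referenced patent IL-962451:
  Base: filing + 25 years → 26 June 2003.
  Opposition Stay Credit: +288 days → 9 April 2004.
  Office Delay Adjustment: +802 days → 20 June 2006.
Terminal disclaimer: IL-52516 expires on the earlier of 30 November 2007 and 20 June 2006.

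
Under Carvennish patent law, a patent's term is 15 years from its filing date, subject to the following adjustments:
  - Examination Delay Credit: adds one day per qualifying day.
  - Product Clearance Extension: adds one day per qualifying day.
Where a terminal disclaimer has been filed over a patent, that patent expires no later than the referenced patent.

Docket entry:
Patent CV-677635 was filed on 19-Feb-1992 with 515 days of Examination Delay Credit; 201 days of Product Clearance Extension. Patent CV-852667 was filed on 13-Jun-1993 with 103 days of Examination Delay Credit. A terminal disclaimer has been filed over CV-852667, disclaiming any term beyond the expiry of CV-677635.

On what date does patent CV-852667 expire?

2008-09-24

Natural term of CV-852667:
  Base: filing + 15 years → 13 June 2008.
  Examination Delay Credit: +103 days → 24 September 2008.
Expiry of referenced patent CV-677635:
  Base: filing + 15 years → 19 February 2007.
  Examination Delay Credit: +515 days → 18 July 2008.
  Product Clearance Extension: +201 days → 4 February 2009.
Terminal disclaimer: CV-852667 expires on the earlier of 24 September 2008 and 4 February 2009.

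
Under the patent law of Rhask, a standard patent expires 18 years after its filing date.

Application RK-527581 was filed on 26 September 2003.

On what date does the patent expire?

Filing date + 18 years → 26 September 2021.

2021-09-26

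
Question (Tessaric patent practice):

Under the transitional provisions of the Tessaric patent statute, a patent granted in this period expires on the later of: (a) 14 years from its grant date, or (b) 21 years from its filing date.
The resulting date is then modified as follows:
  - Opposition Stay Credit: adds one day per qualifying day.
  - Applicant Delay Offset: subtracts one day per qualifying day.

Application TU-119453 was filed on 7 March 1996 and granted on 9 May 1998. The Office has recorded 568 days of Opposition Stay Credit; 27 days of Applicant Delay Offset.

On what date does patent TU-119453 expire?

(a) grant + 14 years → 9 May 2012.
(b) filing + 21 years → 7 March 2017.
Later of the two: 7 March 2017.
Opposition Stay Credit: +568 days → 26 September 2018.
Applicant Delay Offset: −27 days → 30 August 2018.

August 30, 2018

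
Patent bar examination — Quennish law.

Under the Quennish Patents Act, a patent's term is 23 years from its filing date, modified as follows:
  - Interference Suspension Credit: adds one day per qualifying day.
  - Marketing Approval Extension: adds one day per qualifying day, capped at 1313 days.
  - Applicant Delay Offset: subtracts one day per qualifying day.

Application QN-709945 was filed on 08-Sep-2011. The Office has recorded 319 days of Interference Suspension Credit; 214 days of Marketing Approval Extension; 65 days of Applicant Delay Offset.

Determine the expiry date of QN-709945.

Base term: filing date + 23 years → 8 September 2034.
Interference Suspension Credit: +319 days → 24 July 2035.
Marketing Approval Extension: 214 days (within the 1313-day cap) → +214 days → 23 February 2036.
Applicant Delay Offset: −65 days → 20 December 2035.

2035-12-20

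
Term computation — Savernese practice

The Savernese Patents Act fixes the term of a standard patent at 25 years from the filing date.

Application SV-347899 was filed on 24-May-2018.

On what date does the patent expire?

May 24, 2043

Filing date + 25 years → 24 May 2043.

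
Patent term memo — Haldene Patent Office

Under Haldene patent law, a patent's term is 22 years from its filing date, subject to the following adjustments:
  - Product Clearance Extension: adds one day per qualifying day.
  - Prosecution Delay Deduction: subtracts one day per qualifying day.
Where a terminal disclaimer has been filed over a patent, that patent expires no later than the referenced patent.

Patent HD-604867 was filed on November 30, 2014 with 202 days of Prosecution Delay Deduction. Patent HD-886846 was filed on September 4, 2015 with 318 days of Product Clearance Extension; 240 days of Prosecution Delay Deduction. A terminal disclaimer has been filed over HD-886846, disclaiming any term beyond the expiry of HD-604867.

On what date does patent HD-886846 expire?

2036-05-12

Natural term of HD-886846:
  Base: filing + 22 years → 4 September 2037.
  Product Clearance Extension: +318 days → 19 July 2038.
  Prosecution Delay Deduction: −240 days → 21 November 2037.
Expiry of referenced patent HD-604867:
  Base: filing + 22 years → 30 November 2036.
  Prosecution Delay Deduction: −202 days → 12 May 2036.
Terminal disclaimer: HD-886846 expires on the earlier of 21 November 2037 and 12 May 2036.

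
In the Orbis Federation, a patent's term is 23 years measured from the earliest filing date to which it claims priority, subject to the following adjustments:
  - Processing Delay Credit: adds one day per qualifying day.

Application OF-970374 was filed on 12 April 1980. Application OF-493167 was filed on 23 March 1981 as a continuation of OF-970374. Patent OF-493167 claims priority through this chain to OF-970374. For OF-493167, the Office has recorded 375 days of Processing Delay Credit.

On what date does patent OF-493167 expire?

April 21, 2004

Earliest priority filing: 12 April 1980.
Base term: 12 April 1980 + 23 years → 12 April 2003.
Processing Delay Credit: +375 days → 21 April 2004.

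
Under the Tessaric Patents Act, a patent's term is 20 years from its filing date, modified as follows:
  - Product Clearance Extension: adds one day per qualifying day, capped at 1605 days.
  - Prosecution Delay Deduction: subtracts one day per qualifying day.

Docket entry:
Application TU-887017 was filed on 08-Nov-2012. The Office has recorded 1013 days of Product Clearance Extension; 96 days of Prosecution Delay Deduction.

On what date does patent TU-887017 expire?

Base term: filing date + 20 years → 8 November 2032.
Product Clearance Extension: 1013 days (within the 1605-day cap) → +1013 days → 18 August 2035.
Prosecution Delay Deduction: −96 days → 14 May 2035.

2035-05-14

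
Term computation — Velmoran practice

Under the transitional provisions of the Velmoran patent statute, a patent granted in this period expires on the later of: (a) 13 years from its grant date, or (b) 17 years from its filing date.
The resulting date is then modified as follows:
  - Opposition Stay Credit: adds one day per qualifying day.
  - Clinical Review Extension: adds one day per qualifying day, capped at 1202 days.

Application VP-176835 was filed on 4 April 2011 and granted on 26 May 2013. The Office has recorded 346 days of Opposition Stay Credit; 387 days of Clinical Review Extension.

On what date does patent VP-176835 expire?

April 7, 2030

(a) grant + 13 years → 26 May 2026.
(b) filing + 17 years → 4 April 2028.
Later of the two: 4 April 2028.
Opposition Stay Credit: +346 days → 16 March 2029.
Clinical Review Extension: 387 days (within the 1202-day cap) → +387 days → 7 April 2030.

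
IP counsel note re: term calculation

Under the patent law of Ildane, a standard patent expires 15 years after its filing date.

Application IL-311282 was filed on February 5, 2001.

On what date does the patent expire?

February 5, 2016

Filing date + 15 years → 5 February 2016.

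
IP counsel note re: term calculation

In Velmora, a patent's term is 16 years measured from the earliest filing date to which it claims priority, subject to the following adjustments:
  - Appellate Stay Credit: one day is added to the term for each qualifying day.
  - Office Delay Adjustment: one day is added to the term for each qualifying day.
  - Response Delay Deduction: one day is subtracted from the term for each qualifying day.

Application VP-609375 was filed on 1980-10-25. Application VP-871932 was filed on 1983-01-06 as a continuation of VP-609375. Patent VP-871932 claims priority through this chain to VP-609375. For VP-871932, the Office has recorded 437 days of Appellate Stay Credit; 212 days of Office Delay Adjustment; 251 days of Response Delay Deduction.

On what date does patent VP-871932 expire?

Earliest priority filing: 25 October 1980.
Base term: 25 October 1980 + 16 years → 25 October 1996.
Appellate Stay Credit: +437 days → 5 January 1998.
Office Delay Adjustment: +212 days → 5 August 1998.
Response Delay Deduction: −251 days → 27 November 1997.

November 27, 1997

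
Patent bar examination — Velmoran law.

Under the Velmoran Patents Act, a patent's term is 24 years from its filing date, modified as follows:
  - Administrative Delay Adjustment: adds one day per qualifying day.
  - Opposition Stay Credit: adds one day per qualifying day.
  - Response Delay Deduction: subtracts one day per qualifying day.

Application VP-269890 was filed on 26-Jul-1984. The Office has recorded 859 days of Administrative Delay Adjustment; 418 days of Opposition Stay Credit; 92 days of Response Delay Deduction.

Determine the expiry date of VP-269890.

Base term: filing date + 24 years → 26 July 2008.
Administrative Delay Adjustment: +859 days → 2 December 2010.
Opposition Stay Credit: +418 days → 24 January 2012.
Response Delay Deduction: −92 days → 24 October 2011.

October 24, 2011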